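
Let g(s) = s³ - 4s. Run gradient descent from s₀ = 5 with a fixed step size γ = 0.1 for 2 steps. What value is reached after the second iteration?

-3.023

g′(s) = 3s² - 4
s₁ = 5 − 0.1·71 = -2.1
s₂ = -2.1 − 0.1·9.23 = -3.023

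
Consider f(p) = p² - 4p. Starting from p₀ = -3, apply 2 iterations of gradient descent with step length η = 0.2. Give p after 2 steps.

f′(p) = 2p - 4
p₁ = -3 − 0.2·(-10) = -1
p₂ = -1 − 0.2·(-6) = 0.2

0.2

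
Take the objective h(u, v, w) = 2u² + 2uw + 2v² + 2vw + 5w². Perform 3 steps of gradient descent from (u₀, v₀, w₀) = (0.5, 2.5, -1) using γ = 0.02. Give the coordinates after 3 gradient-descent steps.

(0.49104, 2.048416, -0.787136)

∇h = (4u + 2w, 4v + 2w, 2u + 2v + 10w)
Step 1: at (0.5, 2.5, -1), ∇h = (0, 8, -4) → (0.5, 2.5, -1) − 0.02·(0, 8, -4) = (0.5, 2.34, -0.92)
Step 2: at (0.5, 2.34, -0.92), ∇h = (0.16, 7.52, -3.52) → (0.5, 2.34, -0.92) − 0.02·(0.16, 7.52, -3.52) = (0.4968, 2.1896, -0.8496)
Step 3: at (0.4968, 2.1896, -0.8496), ∇h = (0.288, 7.0592, -3.1232) → (0.4968, 2.1896, -0.8496) − 0.02·(0.288, 7.0592, -3.1232) = (0.49104, 2.048416, -0.787136)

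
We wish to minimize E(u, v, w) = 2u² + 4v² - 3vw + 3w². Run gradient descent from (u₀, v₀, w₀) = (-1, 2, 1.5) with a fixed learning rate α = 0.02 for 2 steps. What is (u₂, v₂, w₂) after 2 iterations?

(-0.8464, 1.5732, 1.3734)

∇E = (4u, 8v - 3w, -3v + 6w)
Step 1: at (-1, 2, 1.5), ∇E = (-4, 11.5, 3) → (-1, 2, 1.5) − 0.02·(-4, 11.5, 3) = (-0.92, 1.77, 1.44)
Step 2: at (-0.92, 1.77, 1.44), ∇E = (-3.68, 9.84, 3.33) → (-0.92, 1.77, 1.44) − 0.02·(-3.68, 9.84, 3.33) = (-0.8464, 1.5732, 1.3734)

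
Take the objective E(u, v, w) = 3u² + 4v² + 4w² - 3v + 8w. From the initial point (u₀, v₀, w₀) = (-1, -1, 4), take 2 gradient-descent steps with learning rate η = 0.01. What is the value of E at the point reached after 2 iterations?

74.83676464

∇E = (6u, 8v - 3, 8w + 8)
Step 1: at (-1, -1, 4), ∇E = (-6, -11, 40) → (-1, -1, 4) − 0.01·(-6, -11, 40) = (-0.94, -0.89, 3.6)
Step 2: at (-0.94, -0.89, 3.6), ∇E = (-5.64, -10.12, 36.8) → (-0.94, -0.89, 3.6) − 0.01·(-5.64, -10.12, 36.8) = (-0.8836, -0.7888, 3.232)
E(-0.8836, -0.7888, 3.232) = 74.83676464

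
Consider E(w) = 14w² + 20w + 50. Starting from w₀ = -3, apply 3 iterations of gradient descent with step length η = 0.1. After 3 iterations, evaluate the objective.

2530.608384

E′(w) = 28w + 20
Step 1: E′(-3) = -64; w₁ = -3 − 0.1·(-64) = 3.4
Step 2: E′(3.4) = 115.2; w₂ = 3.4 − 0.1·115.2 = -8.12
Step 3: E′(-8.12) = -207.36; w₃ = -8.12 − 0.1·(-207.36) = 12.616
E(12.616) = 2530.608384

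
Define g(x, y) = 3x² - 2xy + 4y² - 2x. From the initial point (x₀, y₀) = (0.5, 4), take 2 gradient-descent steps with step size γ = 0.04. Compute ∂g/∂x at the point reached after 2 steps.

∇g = (6x - 2y - 2, -2x + 8y)
(x₁, y₁) = (0.5, 4) − 0.04·(-7, 31) = (0.78, 2.76)
(x₂, y₂) = (0.78, 2.76) − 0.04·(-2.84, 20.52) = (0.8936, 1.9392)
∂g/∂x at (0.8936, 1.9392) = -0.5168

-0.5168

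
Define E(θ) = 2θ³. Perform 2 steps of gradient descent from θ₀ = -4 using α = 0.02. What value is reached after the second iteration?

-10.125568

E′(θ) = 6θ²
Step 1: E′(-4) = 96; θ₁ = -4 − 0.02·96 = -5.92
Step 2: E′(-5.92) = 210.2784; θ₂ = -5.92 − 0.02·210.2784 = -10.125568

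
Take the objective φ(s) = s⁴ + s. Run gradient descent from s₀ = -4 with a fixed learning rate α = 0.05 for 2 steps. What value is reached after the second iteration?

-125.284375

φ′(s) = 4s³ + 1
Step 1: φ′(-4) = -255; s₁ = -4 − 0.05·(-255) = 8.75
Step 2: φ′(8.75) = 2680.6875; s₂ = 8.75 − 0.05·2680.6875 = -125.284375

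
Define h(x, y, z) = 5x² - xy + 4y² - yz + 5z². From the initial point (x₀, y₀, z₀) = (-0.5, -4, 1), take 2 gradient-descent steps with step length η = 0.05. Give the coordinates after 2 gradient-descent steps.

(-0.34375, -1.4325, 0.03125)

∇h = (10x - y, -x + 8y - z, -y + 10z)
(x₁, y₁, z₁) = (-0.5, -4, 1) − 0.05·(-1, -32.5, 14) = (-0.45, -2.375, 0.3)
(x₂, y₂, z₂) = (-0.45, -2.375, 0.3) − 0.05·(-2.125, -18.85, 5.375) = (-0.34375, -1.4325, 0.03125)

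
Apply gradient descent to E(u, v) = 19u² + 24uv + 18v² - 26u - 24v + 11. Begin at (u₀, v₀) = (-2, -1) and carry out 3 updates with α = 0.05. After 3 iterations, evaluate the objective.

∇E = (38u + 24v - 26, 24u + 36v - 24)
(u₁, v₁) = (-2, -1) − 0.05·(-126, -108) = (4.3, 4.4)
(u₂, v₂) = (4.3, 4.4) − 0.05·(243, 237.6) = (-7.85, -7.48)
(u₃, v₃) = (-7.85, -7.48) − 0.05·(-503.82, -481.68) = (17.341, 16.604)
E(17.341, 16.604) = 16747.923163

16747.923163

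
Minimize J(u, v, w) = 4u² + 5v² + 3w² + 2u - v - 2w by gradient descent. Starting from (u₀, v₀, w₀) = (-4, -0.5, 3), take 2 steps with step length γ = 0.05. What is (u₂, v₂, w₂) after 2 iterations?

∇J = (8u + 2, 10v - 1, 6w - 2)
Step 1: at (-4, -0.5, 3), ∇J = (-30, -6, 16) → (-4, -0.5, 3) − 0.05·(-30, -6, 16) = (-2.5, -0.2, 2.2)
Step 2: at (-2.5, -0.2, 2.2), ∇J = (-18, -3, 11.2) → (-2.5, -0.2, 2.2) − 0.05·(-18, -3, 11.2) = (-1.6, -0.05, 1.64)

(-1.6, -0.05, 1.64)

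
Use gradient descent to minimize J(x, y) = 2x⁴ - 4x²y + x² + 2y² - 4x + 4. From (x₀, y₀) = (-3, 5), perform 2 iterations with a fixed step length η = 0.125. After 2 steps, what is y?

∇J = (8x³ - 8xy + 2x - 4, -4x² + 4y)
(x₁, y₁) = (-3, 5) − 0.125·(-106, -16) = (10.25, 7)
(x₂, y₂) = (10.25, 7) − 0.125·(8057.625, -392.25) = (-996.953125, 56.03125)
y = 56.03125

56.03125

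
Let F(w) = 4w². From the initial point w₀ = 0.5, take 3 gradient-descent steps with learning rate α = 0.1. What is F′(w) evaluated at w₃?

F′(w) = 8w
w₁ = 0.5 − 0.1·4 = 0.1
w₂ = 0.1 − 0.1·0.8 = 0.02
w₃ = 0.02 − 0.1·0.16 = 0.004
F′(w) at (0.004) = 0.032

0.032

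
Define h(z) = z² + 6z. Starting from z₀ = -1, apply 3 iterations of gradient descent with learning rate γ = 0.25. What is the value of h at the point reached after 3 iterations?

-8.9375

h′(z) = 2z + 6
z₁ = -1 − 0.25·4 = -2
z₂ = -2 − 0.25·2 = -2.5
z₃ = -2.5 − 0.25·1 = -2.75
h(-2.75) = -8.9375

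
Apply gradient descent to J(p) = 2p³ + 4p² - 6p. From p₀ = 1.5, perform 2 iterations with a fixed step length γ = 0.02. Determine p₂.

J′(p) = 6p² + 8p - 6
Step 1: J′(1.5) = 19.5; p₁ = 1.5 − 0.02·19.5 = 1.11
Step 2: J′(1.11) = 10.2726; p₂ = 1.11 − 0.02·10.2726 = 0.904548

0.904548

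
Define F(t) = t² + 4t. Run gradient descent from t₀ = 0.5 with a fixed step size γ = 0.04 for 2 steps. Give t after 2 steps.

0.116

F′(t) = 2t + 4
Step 1: F′(0.5) = 5; t₁ = 0.5 − 0.04·5 = 0.3
Step 2: F′(0.3) = 4.6; t₂ = 0.3 − 0.04·4.6 = 0.116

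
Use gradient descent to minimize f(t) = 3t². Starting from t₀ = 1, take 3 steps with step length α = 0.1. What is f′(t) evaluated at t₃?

f′(t) = 6t
Step 1: f′(1) = 6; t₁ = 1 − 0.1·6 = 0.4
Step 2: f′(0.4) = 2.4; t₂ = 0.4 − 0.1·2.4 = 0.16
Step 3: f′(0.16) = 0.96; t₃ = 0.16 − 0.1·0.96 = 0.064
f′(t) at (0.064) = 0.384

0.384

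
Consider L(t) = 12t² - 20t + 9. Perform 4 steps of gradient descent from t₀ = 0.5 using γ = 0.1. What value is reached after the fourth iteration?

L′(t) = 24t - 20
Step 1: L′(0.5) = -8; t₁ = 0.5 − 0.1·(-8) = 1.3
Step 2: L′(1.3) = 11.2; t₂ = 1.3 − 0.1·11.2 = 0.18
Step 3: L′(0.18) = -15.68; t₃ = 0.18 − 0.1·(-15.68) = 1.748
Step 4: L′(1.748) = 21.952; t₄ = 1.748 − 0.1·21.952 = -0.4472

-0.4472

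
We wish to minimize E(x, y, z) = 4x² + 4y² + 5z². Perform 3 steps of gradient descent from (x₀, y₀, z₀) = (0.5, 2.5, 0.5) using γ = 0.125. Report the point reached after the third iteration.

(0, 0, -0.0078125)

∇E = (8x, 8y, 10z)
(x₁, y₁, z₁) = (0.5, 2.5, 0.5) − 0.125·(4, 20, 5) = (0, 0, -0.125)
(x₂, y₂, z₂) = (0, 0, -0.125) − 0.125·(0, 0, -1.25) = (0, 0, 0.03125)
(x₃, y₃, z₃) = (0, 0, 0.03125) − 0.125·(0, 0, 0.3125) = (0, 0, -0.0078125)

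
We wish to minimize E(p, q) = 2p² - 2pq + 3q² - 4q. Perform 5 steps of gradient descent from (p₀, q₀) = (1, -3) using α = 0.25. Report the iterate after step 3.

∇E = (4p - 2q, -2p + 6q - 4)
(p₁, q₁) = (1, -3) − 0.25·(10, -24) = (-1.5, 3)
(p₂, q₂) = (-1.5, 3) − 0.25·(-12, 17) = (1.5, -1.25)
(p₃, q₃) = (1.5, -1.25) − 0.25·(8.5, -14.5) = (-0.625, 2.375)

(-0.625, 2.375)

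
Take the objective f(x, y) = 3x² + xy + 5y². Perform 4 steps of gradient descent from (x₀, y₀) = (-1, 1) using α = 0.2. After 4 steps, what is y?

∇f = (6x + y, x + 10y)
Step 1: at (-1, 1), ∇f = (-5, 9) → (-1, 1) − 0.2·(-5, 9) = (0, -0.8)
Step 2: at (0, -0.8), ∇f = (-0.8, -8) → (0, -0.8) − 0.2·(-0.8, -8) = (0.16, 0.8)
Step 3: at (0.16, 0.8), ∇f = (1.76, 8.16) → (0.16, 0.8) − 0.2·(1.76, 8.16) = (-0.192, -0.832)
Step 4: at (-0.192, -0.832), ∇f = (-1.984, -8.512) → (-0.192, -0.832) − 0.2·(-1.984, -8.512) = (0.2048, 0.8704)
y = 0.8704

0.8704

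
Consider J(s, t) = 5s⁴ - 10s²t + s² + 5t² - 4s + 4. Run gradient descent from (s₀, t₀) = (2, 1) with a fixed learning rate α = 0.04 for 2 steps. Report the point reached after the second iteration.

(10.2176, 4.456)

∇J = (20s³ - 20st + 2s - 4, -10s² + 10t)
(s₁, t₁) = (2, 1) − 0.04·(120, -30) = (-2.8, 2.2)
(s₂, t₂) = (-2.8, 2.2) − 0.04·(-325.44, -56.4) = (10.2176, 4.456)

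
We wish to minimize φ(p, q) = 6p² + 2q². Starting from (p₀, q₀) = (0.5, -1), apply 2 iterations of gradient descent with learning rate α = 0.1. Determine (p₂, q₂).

(0.02, -0.36)

∇φ = (12p, 4q)
Step 1: at (0.5, -1), ∇φ = (6, -4) → (0.5, -1) − 0.1·(6, -4) = (-0.1, -0.6)
Step 2: at (-0.1, -0.6), ∇φ = (-1.2, -2.4) → (-0.1, -0.6) − 0.1·(-1.2, -2.4) = (0.02, -0.36)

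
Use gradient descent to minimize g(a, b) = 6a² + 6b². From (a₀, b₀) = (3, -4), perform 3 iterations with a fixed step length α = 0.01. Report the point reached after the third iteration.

∇g = (12a, 12b)
(a₁, b₁) = (3, -4) − 0.01·(36, -48) = (2.64, -3.52)
(a₂, b₂) = (2.64, -3.52) − 0.01·(31.68, -42.24) = (2.3232, -3.0976)
(a₃, b₃) = (2.3232, -3.0976) − 0.01·(27.8784, -37.1712) = (2.044416, -2.725888)

(2.044416, -2.725888)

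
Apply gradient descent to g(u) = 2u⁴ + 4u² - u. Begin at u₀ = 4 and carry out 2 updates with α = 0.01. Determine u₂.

-1.07166344

g′(u) = 8u³ + 8u - 1
u₁ = 4 − 0.01·543 = -1.43
u₂ = -1.43 − 0.01·(-35.833656) = -1.07166344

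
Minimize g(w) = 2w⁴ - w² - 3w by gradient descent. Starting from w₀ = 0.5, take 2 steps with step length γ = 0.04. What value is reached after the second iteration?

g′(w) = 8w³ - 2w - 3
Step 1: g′(0.5) = -3; w₁ = 0.5 − 0.04·(-3) = 0.62
Step 2: g′(0.62) = -2.333376; w₂ = 0.62 − 0.04·(-2.333376) = 0.71333504

0.71333504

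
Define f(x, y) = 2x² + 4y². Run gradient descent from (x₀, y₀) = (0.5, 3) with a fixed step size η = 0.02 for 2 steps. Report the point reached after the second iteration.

∇f = (4x, 8y)
(x₁, y₁) = (0.5, 3) − 0.02·(2, 24) = (0.46, 2.52)
(x₂, y₂) = (0.46, 2.52) − 0.02·(1.84, 20.16) = (0.4232, 2.1168)

(0.4232, 2.1168)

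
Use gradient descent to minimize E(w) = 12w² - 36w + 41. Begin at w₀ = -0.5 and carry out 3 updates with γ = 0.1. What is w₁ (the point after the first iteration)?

4.3

E′(w) = 24w - 36
Step 1: E′(-0.5) = -48; w₁ = -0.5 − 0.1·(-48) = 4.3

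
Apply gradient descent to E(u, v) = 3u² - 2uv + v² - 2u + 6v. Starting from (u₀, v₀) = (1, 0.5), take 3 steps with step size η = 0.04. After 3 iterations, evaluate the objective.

-0.348159036416

∇E = (6u - 2v - 2, -2u + 2v + 6)
Step 1: at (1, 0.5), ∇E = (3, 5) → (1, 0.5) − 0.04·(3, 5) = (0.88, 0.3)
Step 2: at (0.88, 0.3), ∇E = (2.68, 4.84) → (0.88, 0.3) − 0.04·(2.68, 4.84) = (0.7728, 0.1064)
Step 3: at (0.7728, 0.1064), ∇E = (2.424, 4.6672) → (0.7728, 0.1064) − 0.04·(2.424, 4.6672) = (0.67584, -0.080288)
E(0.67584, -0.080288) = -0.348159036416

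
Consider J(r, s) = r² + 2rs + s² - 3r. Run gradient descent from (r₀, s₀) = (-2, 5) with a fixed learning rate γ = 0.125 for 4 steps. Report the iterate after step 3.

∇J = (2r + 2s - 3, 2r + 2s)
Step 1: at (-2, 5), ∇J = (3, 6) → (-2, 5) − 0.125·(3, 6) = (-2.375, 4.25)
Step 2: at (-2.375, 4.25), ∇J = (0.75, 3.75) → (-2.375, 4.25) − 0.125·(0.75, 3.75) = (-2.46875, 3.78125)
Step 3: at (-2.46875, 3.78125), ∇J = (-0.375, 2.625) → (-2.46875, 3.78125) − 0.125·(-0.375, 2.625) = (-2.421875, 3.453125)

(-2.421875, 3.453125)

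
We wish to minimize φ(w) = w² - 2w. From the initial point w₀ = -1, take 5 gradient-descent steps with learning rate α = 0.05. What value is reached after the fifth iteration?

-0.18098

φ′(w) = 2w - 2
Step 1: φ′(-1) = -4; w₁ = -1 − 0.05·(-4) = -0.8
Step 2: φ′(-0.8) = -3.6; w₂ = -0.8 − 0.05·(-3.6) = -0.62
Step 3: φ′(-0.62) = -3.24; w₃ = -0.62 − 0.05·(-3.24) = -0.458
Step 4: φ′(-0.458) = -2.916; w₄ = -0.458 − 0.05·(-2.916) = -0.3122
Step 5: φ′(-0.3122) = -2.6244; w₅ = -0.3122 − 0.05·(-2.6244) = -0.18098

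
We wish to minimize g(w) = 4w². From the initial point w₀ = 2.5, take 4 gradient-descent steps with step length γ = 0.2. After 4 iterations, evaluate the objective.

g′(w) = 8w
Step 1: g′(2.5) = 20; w₁ = 2.5 − 0.2·20 = -1.5
Step 2: g′(-1.5) = -12; w₂ = -1.5 − 0.2·(-12) = 0.9
Step 3: g′(0.9) = 7.2; w₃ = 0.9 − 0.2·7.2 = -0.54
Step 4: g′(-0.54) = -4.32; w₄ = -0.54 − 0.2·(-4.32) = 0.324
g(0.324) = 0.419904

0.419904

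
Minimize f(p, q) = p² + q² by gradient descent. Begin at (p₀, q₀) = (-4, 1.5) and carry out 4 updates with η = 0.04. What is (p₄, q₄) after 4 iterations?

∇f = (2p, 2q)
Step 1: at (-4, 1.5), ∇f = (-8, 3) → (-4, 1.5) − 0.04·(-8, 3) = (-3.68, 1.38)
Step 2: at (-3.68, 1.38), ∇f = (-7.36, 2.76) → (-3.68, 1.38) − 0.04·(-7.36, 2.76) = (-3.3856, 1.2696)
Step 3: at (-3.3856, 1.2696), ∇f = (-6.7712, 2.5392) → (-3.3856, 1.2696) − 0.04·(-6.7712, 2.5392) = (-3.114752, 1.168032)
Step 4: at (-3.114752, 1.168032), ∇f = (-6.229504, 2.336064) → (-3.114752, 1.168032) − 0.04·(-6.229504, 2.336064) = (-2.86557184, 1.07458944)

(-2.86557184, 1.07458944)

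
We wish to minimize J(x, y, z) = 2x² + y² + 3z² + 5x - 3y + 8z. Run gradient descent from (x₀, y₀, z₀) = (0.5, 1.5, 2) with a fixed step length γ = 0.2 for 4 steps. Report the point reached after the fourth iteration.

(-1.2472, 1.5, -1.328)

∇J = (4x + 5, 2y - 3, 6z + 8)
Step 1: at (0.5, 1.5, 2), ∇J = (7, 0, 20) → (0.5, 1.5, 2) − 0.2·(7, 0, 20) = (-0.9, 1.5, -2)
Step 2: at (-0.9, 1.5, -2), ∇J = (1.4, 0, -4) → (-0.9, 1.5, -2) − 0.2·(1.4, 0, -4) = (-1.18, 1.5, -1.2)
Step 3: at (-1.18, 1.5, -1.2), ∇J = (0.28, 0, 0.8) → (-1.18, 1.5, -1.2) − 0.2·(0.28, 0, 0.8) = (-1.236, 1.5, -1.36)
Step 4: at (-1.236, 1.5, -1.36), ∇J = (0.056, 0, -0.16) → (-1.236, 1.5, -1.36) − 0.2·(0.056, 0, -0.16) = (-1.2472, 1.5, -1.328)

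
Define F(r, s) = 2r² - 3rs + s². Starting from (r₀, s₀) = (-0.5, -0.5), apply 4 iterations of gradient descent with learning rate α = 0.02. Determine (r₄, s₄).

∇F = (4r - 3s, -3r + 2s)
(r₁, s₁) = (-0.5, -0.5) − 0.02·(-0.5, 0.5) = (-0.49, -0.51)
(r₂, s₂) = (-0.49, -0.51) − 0.02·(-0.43, 0.45) = (-0.4814, -0.519)
(r₃, s₃) = (-0.4814, -0.519) − 0.02·(-0.3686, 0.4062) = (-0.474028, -0.527124)
(r₄, s₄) = (-0.474028, -0.527124) − 0.02·(-0.31474, 0.367836) = (-0.4677332, -0.53448072)

(-0.4677332, -0.53448072)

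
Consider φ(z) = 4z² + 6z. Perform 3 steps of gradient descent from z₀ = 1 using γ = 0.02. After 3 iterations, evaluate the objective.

φ′(z) = 8z + 6
Step 1: φ′(1) = 14; z₁ = 1 − 0.02·14 = 0.72
Step 2: φ′(0.72) = 11.76; z₂ = 0.72 − 0.02·11.76 = 0.4848
Step 3: φ′(0.4848) = 9.8784; z₃ = 0.4848 − 0.02·9.8784 = 0.287232
φ(0.287232) = 2.053400887296

2.053400887296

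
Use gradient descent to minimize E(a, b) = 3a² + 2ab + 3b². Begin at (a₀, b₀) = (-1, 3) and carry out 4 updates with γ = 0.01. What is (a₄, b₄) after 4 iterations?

(-0.98230016, 2.41508608)

∇E = (6a + 2b, 2a + 6b)
(a₁, b₁) = (-1, 3) − 0.01·(0, 16) = (-1, 2.84)
(a₂, b₂) = (-1, 2.84) − 0.01·(-0.32, 15.04) = (-0.9968, 2.6896)
(a₃, b₃) = (-0.9968, 2.6896) − 0.01·(-0.6016, 14.144) = (-0.990784, 2.54816)
(a₄, b₄) = (-0.990784, 2.54816) − 0.01·(-0.848384, 13.307392) = (-0.98230016, 2.41508608)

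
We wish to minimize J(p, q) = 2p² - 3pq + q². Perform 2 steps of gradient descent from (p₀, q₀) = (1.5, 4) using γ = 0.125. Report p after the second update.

∇J = (4p - 3q, -3p + 2q)
(p₁, q₁) = (1.5, 4) − 0.125·(-6, 3.5) = (2.25, 3.5625)
(p₂, q₂) = (2.25, 3.5625) − 0.125·(-1.6875, 0.375) = (2.4609375, 3.515625)
p = 2.4609375

2.4609375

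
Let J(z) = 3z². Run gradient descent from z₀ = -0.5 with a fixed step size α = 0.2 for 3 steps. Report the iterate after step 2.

J′(z) = 6z
z₁ = -0.5 − 0.2·(-3) = 0.1
z₂ = 0.1 − 0.2·0.6 = -0.02

-0.02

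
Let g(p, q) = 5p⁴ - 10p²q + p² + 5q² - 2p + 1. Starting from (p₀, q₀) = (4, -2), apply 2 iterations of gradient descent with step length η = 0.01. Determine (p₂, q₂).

∇g = (20p³ - 20pq + 2p - 2, -10p² + 10q)
Step 1: at (4, -2), ∇g = (1446, -180) → (4, -2) − 0.01·(1446, -180) = (-10.46, -0.2)
Step 2: at (-10.46, -0.2), ∇g = (-22953.66672, -1096.116) → (-10.46, -0.2) − 0.01·(-22953.66672, -1096.116) = (219.0766672, 10.76116)

(219.0766672, 10.76116)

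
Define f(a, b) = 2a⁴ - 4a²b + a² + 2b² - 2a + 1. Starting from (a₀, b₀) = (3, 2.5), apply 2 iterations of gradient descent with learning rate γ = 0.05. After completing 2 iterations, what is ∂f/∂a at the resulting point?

∇f = (8a³ - 8ab + 2a - 2, -4a² + 4b)
Step 1: at (3, 2.5), ∇f = (160, -26) → (3, 2.5) − 0.05·(160, -26) = (-5, 3.8)
Step 2: at (-5, 3.8), ∇f = (-860, -84.8) → (-5, 3.8) − 0.05·(-860, -84.8) = (38, 8.04)
∂f/∂a at (38, 8.04) = 436605.84

436605.84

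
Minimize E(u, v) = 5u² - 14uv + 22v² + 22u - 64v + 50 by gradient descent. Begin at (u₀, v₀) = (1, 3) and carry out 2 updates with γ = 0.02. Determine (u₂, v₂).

(1.0576, 1.8464)

∇E = (10u - 14v + 22, -14u + 44v - 64)
(u₁, v₁) = (1, 3) − 0.02·(-10, 54) = (1.2, 1.92)
(u₂, v₂) = (1.2, 1.92) − 0.02·(7.12, 3.68) = (1.0576, 1.8464)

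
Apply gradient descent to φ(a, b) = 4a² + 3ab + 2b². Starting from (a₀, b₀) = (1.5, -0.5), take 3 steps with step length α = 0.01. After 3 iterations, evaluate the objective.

∇φ = (8a + 3b, 3a + 4b)
Step 1: at (1.5, -0.5), ∇φ = (10.5, 2.5) → (1.5, -0.5) − 0.01·(10.5, 2.5) = (1.395, -0.525)
Step 2: at (1.395, -0.525), ∇φ = (9.585, 2.085) → (1.395, -0.525) − 0.01·(9.585, 2.085) = (1.29915, -0.54585)
Step 3: at (1.29915, -0.54585), ∇φ = (8.75565, 1.71405) → (1.29915, -0.54585) − 0.01·(8.75565, 1.71405) = (1.2115935, -0.5629905)
φ(1.2115935, -0.5629905) = 4.45940495206425

4.45940495206425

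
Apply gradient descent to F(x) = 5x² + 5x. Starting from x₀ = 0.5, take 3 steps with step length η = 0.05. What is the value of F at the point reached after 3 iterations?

F′(x) = 10x + 5
x₁ = 0.5 − 0.05·10 = 0
x₂ = 0 − 0.05·5 = -0.25
x₃ = -0.25 − 0.05·2.5 = -0.375
F(-0.375) = -1.171875

-1.171875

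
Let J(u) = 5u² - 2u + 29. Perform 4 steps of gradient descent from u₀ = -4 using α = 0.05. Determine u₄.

J′(u) = 10u - 2
Step 1: J′(-4) = -42; u₁ = -4 − 0.05·(-42) = -1.9
Step 2: J′(-1.9) = -21; u₂ = -1.9 − 0.05·(-21) = -0.85
Step 3: J′(-0.85) = -10.5; u₃ = -0.85 − 0.05·(-10.5) = -0.325
Step 4: J′(-0.325) = -5.25; u₄ = -0.325 − 0.05·(-5.25) = -0.0625

-0.0625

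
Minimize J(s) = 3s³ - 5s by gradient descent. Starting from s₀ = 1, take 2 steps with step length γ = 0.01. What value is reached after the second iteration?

J′(s) = 9s² - 5
s₁ = 1 − 0.01·4 = 0.96
s₂ = 0.96 − 0.01·3.2944 = 0.927056

0.927056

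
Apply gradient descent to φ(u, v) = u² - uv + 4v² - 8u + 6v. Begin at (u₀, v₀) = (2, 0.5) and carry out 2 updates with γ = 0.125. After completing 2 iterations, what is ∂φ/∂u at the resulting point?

-1.8515625

∇φ = (2u - v - 8, -u + 8v + 6)
(u₁, v₁) = (2, 0.5) − 0.125·(-4.5, 8) = (2.5625, -0.5)
(u₂, v₂) = (2.5625, -0.5) − 0.125·(-2.375, -0.5625) = (2.859375, -0.4296875)
∂φ/∂u at (2.859375, -0.4296875) = -1.8515625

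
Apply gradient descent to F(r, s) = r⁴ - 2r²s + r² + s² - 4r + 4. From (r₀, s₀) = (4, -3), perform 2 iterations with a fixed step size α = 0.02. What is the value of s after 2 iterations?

-1.963776

∇F = (4r³ - 4rs + 2r - 4, -2r² + 2s)
(r₁, s₁) = (4, -3) − 0.02·(308, -38) = (-2.16, -2.24)
(r₂, s₂) = (-2.16, -2.24) − 0.02·(-67.984384, -13.8112) = (-0.80031232, -1.963776)
s = -1.963776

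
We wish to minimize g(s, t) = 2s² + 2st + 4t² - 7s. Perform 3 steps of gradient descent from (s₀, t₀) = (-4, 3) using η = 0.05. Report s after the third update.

∇g = (4s + 2t - 7, 2s + 8t)
(s₁, t₁) = (-4, 3) − 0.05·(-17, 16) = (-3.15, 2.2)
(s₂, t₂) = (-3.15, 2.2) − 0.05·(-15.2, 11.3) = (-2.39, 1.635)
(s₃, t₃) = (-2.39, 1.635) − 0.05·(-13.29, 8.3) = (-1.7255, 1.22)
s = -1.7255

-1.7255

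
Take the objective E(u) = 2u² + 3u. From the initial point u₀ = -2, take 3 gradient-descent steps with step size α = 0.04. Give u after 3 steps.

E′(u) = 4u + 3
Step 1: E′(-2) = -5; u₁ = -2 − 0.04·(-5) = -1.8
Step 2: E′(-1.8) = -4.2; u₂ = -1.8 − 0.04·(-4.2) = -1.632
Step 3: E′(-1.632) = -3.528; u₃ = -1.632 − 0.04·(-3.528) = -1.49088

-1.49088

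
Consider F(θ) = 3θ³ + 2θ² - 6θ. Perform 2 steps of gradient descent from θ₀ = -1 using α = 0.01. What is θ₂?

F′(θ) = 9θ² + 4θ - 6
θ₁ = -1 − 0.01·(-1) = -0.99
θ₂ = -0.99 − 0.01·(-1.1391) = -0.978609

-0.978609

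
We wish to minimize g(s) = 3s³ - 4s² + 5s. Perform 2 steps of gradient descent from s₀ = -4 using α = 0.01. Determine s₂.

-9.362849

g′(s) = 9s² - 8s + 5
Step 1: g′(-4) = 181; s₁ = -4 − 0.01·181 = -5.81
Step 2: g′(-5.81) = 355.2849; s₂ = -5.81 − 0.01·355.2849 = -9.362849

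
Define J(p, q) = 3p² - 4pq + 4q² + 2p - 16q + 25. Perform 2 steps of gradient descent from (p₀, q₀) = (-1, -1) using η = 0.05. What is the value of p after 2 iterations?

-0.8

∇J = (6p - 4q + 2, -4p + 8q - 16)
(p₁, q₁) = (-1, -1) − 0.05·(0, -20) = (-1, 0)
(p₂, q₂) = (-1, 0) − 0.05·(-4, -12) = (-0.8, 0.6)
p = -0.8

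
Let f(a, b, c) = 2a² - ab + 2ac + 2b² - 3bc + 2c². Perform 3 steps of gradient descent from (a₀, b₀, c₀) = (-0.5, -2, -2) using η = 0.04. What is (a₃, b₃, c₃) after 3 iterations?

∇f = (4a - b + 2c, -a + 4b - 3c, 2a - 3b + 4c)
Step 1: at (-0.5, -2, -2), ∇f = (-4, -1.5, -3) → (-0.5, -2, -2) − 0.04·(-4, -1.5, -3) = (-0.34, -1.94, -1.88)
Step 2: at (-0.34, -1.94, -1.88), ∇f = (-3.18, -1.78, -2.38) → (-0.34, -1.94, -1.88) − 0.04·(-3.18, -1.78, -2.38) = (-0.2128, -1.8688, -1.7848)
Step 3: at (-0.2128, -1.8688, -1.7848), ∇f = (-2.552, -1.908, -1.9584) → (-0.2128, -1.8688, -1.7848) − 0.04·(-2.552, -1.908, -1.9584) = (-0.11072, -1.79248, -1.706464)

(-0.11072, -1.79248, -1.706464)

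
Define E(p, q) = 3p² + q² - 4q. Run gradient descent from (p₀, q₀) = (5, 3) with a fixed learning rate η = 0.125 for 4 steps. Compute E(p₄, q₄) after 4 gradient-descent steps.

-3.89874267578125

∇E = (6p, 2q - 4)
(p₁, q₁) = (5, 3) − 0.125·(30, 2) = (1.25, 2.75)
(p₂, q₂) = (1.25, 2.75) − 0.125·(7.5, 1.5) = (0.3125, 2.5625)
(p₃, q₃) = (0.3125, 2.5625) − 0.125·(1.875, 1.125) = (0.078125, 2.421875)
(p₄, q₄) = (0.078125, 2.421875) − 0.125·(0.46875, 0.84375) = (0.01953125, 2.31640625)
E(0.01953125, 2.31640625) = -3.89874267578125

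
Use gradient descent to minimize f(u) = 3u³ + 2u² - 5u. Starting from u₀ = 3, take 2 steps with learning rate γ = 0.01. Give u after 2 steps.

1.680704

f′(u) = 9u² + 4u - 5
Step 1: f′(3) = 88; u₁ = 3 − 0.01·88 = 2.12
Step 2: f′(2.12) = 43.9296; u₂ = 2.12 − 0.01·43.9296 = 1.680704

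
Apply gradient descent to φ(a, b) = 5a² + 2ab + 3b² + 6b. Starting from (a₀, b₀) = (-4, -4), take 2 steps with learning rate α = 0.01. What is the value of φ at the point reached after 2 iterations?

∇φ = (10a + 2b, 2a + 6b + 6)
Step 1: at (-4, -4), ∇φ = (-48, -26) → (-4, -4) − 0.01·(-48, -26) = (-3.52, -3.74)
Step 2: at (-3.52, -3.74), ∇φ = (-42.68, -23.48) → (-3.52, -3.74) − 0.01·(-42.68, -23.48) = (-3.0932, -3.5052)
φ(-3.0932, -3.5052) = 85.3520816

85.3520816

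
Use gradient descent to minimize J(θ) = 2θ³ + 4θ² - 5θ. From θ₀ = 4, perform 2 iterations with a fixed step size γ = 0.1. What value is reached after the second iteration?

J′(θ) = 6θ² + 8θ - 5
Step 1: J′(4) = 123; θ₁ = 4 − 0.1·123 = -8.3
Step 2: J′(-8.3) = 341.94; θ₂ = -8.3 − 0.1·341.94 = -42.494

-42.494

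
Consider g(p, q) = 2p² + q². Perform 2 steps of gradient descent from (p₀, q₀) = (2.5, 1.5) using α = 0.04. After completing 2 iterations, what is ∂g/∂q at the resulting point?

∇g = (4p, 2q)
(p₁, q₁) = (2.5, 1.5) − 0.04·(10, 3) = (2.1, 1.38)
(p₂, q₂) = (2.1, 1.38) − 0.04·(8.4, 2.76) = (1.764, 1.2696)
∂g/∂q at (1.764, 1.2696) = 2.5392

2.5392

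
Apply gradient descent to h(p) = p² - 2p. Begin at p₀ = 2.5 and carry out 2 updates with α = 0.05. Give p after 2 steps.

2.215

h′(p) = 2p - 2
p₁ = 2.5 − 0.05·3 = 2.35
p₂ = 2.35 − 0.05·2.7 = 2.215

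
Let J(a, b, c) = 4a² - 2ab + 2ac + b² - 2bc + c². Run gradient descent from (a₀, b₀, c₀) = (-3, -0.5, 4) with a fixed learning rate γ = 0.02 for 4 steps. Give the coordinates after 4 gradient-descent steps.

(-2.0306304, -0.22553216, 3.72553216)

∇J = (8a - 2b + 2c, -2a + 2b - 2c, 2a - 2b + 2c)
Step 1: at (-3, -0.5, 4), ∇J = (-15, -3, 3) → (-3, -0.5, 4) − 0.02·(-15, -3, 3) = (-2.7, -0.44, 3.94)
Step 2: at (-2.7, -0.44, 3.94), ∇J = (-12.84, -3.36, 3.36) → (-2.7, -0.44, 3.94) − 0.02·(-12.84, -3.36, 3.36) = (-2.4432, -0.3728, 3.8728)
Step 3: at (-2.4432, -0.3728, 3.8728), ∇J = (-11.0544, -3.6048, 3.6048) → (-2.4432, -0.3728, 3.8728) − 0.02·(-11.0544, -3.6048, 3.6048) = (-2.222112, -0.300704, 3.800704)
Step 4: at (-2.222112, -0.300704, 3.800704), ∇J = (-9.57408, -3.758592, 3.758592) → (-2.222112, -0.300704, 3.800704) − 0.02·(-9.57408, -3.758592, 3.758592) = (-2.0306304, -0.22553216, 3.72553216)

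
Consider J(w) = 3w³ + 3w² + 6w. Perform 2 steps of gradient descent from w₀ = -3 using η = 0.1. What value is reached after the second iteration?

J′(w) = 9w² + 6w + 6
Step 1: J′(-3) = 69; w₁ = -3 − 0.1·69 = -9.9
Step 2: J′(-9.9) = 828.69; w₂ = -9.9 − 0.1·828.69 = -92.769

-92.769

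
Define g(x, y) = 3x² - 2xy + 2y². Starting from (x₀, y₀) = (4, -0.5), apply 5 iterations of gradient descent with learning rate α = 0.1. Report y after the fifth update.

∇g = (6x - 2y, -2x + 4y)
(x₁, y₁) = (4, -0.5) − 0.1·(25, -10) = (1.5, 0.5)
(x₂, y₂) = (1.5, 0.5) − 0.1·(8, -1) = (0.7, 0.6)
(x₃, y₃) = (0.7, 0.6) − 0.1·(3, 1) = (0.4, 0.5)
(x₄, y₄) = (0.4, 0.5) − 0.1·(1.4, 1.2) = (0.26, 0.38)
(x₅, y₅) = (0.26, 0.38) − 0.1·(0.8, 1) = (0.18, 0.28)
y = 0.28

0.28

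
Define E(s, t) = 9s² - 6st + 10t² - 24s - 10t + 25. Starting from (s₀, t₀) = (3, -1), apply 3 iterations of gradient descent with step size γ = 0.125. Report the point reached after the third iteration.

(-13.3125, 18.78125)

∇E = (18s - 6t - 24, -6s + 20t - 10)
Step 1: at (3, -1), ∇E = (36, -48) → (3, -1) − 0.125·(36, -48) = (-1.5, 5)
Step 2: at (-1.5, 5), ∇E = (-81, 99) → (-1.5, 5) − 0.125·(-81, 99) = (8.625, -7.375)
Step 3: at (8.625, -7.375), ∇E = (175.5, -209.25) → (8.625, -7.375) − 0.125·(175.5, -209.25) = (-13.3125, 18.78125)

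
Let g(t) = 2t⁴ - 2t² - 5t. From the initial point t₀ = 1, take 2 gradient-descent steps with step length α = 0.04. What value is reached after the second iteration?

g′(t) = 8t³ - 4t - 5
t₁ = 1 − 0.04·(-1) = 1.04
t₂ = 1.04 − 0.04·(-0.161088) = 1.04644352

1.04644352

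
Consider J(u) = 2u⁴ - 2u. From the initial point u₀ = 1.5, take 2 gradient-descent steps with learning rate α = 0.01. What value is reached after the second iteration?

J′(u) = 8u³ - 2
u₁ = 1.5 − 0.01·25 = 1.25
u₂ = 1.25 − 0.01·13.625 = 1.11375

1.11375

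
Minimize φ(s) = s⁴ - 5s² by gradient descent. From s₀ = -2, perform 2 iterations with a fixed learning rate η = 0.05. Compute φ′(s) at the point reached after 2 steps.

0.581877209088

φ′(s) = 4s³ - 10s
s₁ = -2 − 0.05·(-12) = -1.4
s₂ = -1.4 − 0.05·3.024 = -1.5512
φ′(s) at (-1.5512) = 0.581877209088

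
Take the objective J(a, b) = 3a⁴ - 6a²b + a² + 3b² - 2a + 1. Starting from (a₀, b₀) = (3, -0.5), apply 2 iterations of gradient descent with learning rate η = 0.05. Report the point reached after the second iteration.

∇J = (12a³ - 12ab + 2a - 2, -6a² + 6b)
Step 1: at (3, -0.5), ∇J = (346, -57) → (3, -0.5) − 0.05·(346, -57) = (-14.3, 2.35)
Step 2: at (-14.3, 2.35), ∇J = (-34717.824, -1212.84) → (-14.3, 2.35) − 0.05·(-34717.824, -1212.84) = (1721.5912, 62.992)

(1721.5912, 62.992)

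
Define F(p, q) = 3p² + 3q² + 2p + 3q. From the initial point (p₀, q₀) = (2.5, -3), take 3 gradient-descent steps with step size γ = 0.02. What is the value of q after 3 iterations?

-2.20368

∇F = (6p + 2, 6q + 3)
(p₁, q₁) = (2.5, -3) − 0.02·(17, -15) = (2.16, -2.7)
(p₂, q₂) = (2.16, -2.7) − 0.02·(14.96, -13.2) = (1.8608, -2.436)
(p₃, q₃) = (1.8608, -2.436) − 0.02·(13.1648, -11.616) = (1.597504, -2.20368)
q = -2.20368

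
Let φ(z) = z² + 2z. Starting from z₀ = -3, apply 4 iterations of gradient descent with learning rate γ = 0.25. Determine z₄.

-1.125

φ′(z) = 2z + 2
z₁ = -3 − 0.25·(-4) = -2
z₂ = -2 − 0.25·(-2) = -1.5
z₃ = -1.5 − 0.25·(-1) = -1.25
z₄ = -1.25 − 0.25·(-0.5) = -1.125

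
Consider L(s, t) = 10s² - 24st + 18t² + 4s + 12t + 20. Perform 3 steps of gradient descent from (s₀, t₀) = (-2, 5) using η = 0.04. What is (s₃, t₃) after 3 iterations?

(4.484224, -6.529216)

∇L = (20s - 24t + 4, -24s + 36t + 12)
(s₁, t₁) = (-2, 5) − 0.04·(-156, 240) = (4.24, -4.6)
(s₂, t₂) = (4.24, -4.6) − 0.04·(199.2, -255.36) = (-3.728, 5.6144)
(s₃, t₃) = (-3.728, 5.6144) − 0.04·(-205.3056, 303.5904) = (4.484224, -6.529216)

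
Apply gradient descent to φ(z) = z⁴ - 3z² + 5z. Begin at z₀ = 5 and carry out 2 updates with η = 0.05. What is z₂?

φ′(z) = 4z³ - 6z + 5
Step 1: φ′(5) = 475; z₁ = 5 − 0.05·475 = -18.75
Step 2: φ′(-18.75) = -26249.6875; z₂ = -18.75 − 0.05·(-26249.6875) = 1293.734375

1293.734375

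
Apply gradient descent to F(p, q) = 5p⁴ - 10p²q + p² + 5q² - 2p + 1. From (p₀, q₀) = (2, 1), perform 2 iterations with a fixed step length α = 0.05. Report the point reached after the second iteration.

∇F = (20p³ - 20pq + 2p - 2, -10p² + 10q)
(p₁, q₁) = (2, 1) − 0.05·(122, -30) = (-4.1, 2.5)
(p₂, q₂) = (-4.1, 2.5) − 0.05·(-1183.62, -143.1) = (55.081, 9.655)

(55.081, 9.655)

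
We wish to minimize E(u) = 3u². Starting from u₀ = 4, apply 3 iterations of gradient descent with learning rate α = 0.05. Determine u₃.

1.372

E′(u) = 6u
Step 1: E′(4) = 24; u₁ = 4 − 0.05·24 = 2.8
Step 2: E′(2.8) = 16.8; u₂ = 2.8 − 0.05·16.8 = 1.96
Step 3: E′(1.96) = 11.76; u₃ = 1.96 − 0.05·11.76 = 1.372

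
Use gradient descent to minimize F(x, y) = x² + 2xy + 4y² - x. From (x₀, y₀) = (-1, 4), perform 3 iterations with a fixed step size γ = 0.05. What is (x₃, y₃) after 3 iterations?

∇F = (2x + 2y - 1, 2x + 8y)
Step 1: at (-1, 4), ∇F = (5, 30) → (-1, 4) − 0.05·(5, 30) = (-1.25, 2.5)
Step 2: at (-1.25, 2.5), ∇F = (1.5, 17.5) → (-1.25, 2.5) − 0.05·(1.5, 17.5) = (-1.325, 1.625)
Step 3: at (-1.325, 1.625), ∇F = (-0.4, 10.35) → (-1.325, 1.625) − 0.05·(-0.4, 10.35) = (-1.305, 1.1075)

(-1.305, 1.1075)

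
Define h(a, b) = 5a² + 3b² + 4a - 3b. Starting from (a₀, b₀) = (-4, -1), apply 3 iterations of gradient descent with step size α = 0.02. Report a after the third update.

-2.2432

∇h = (10a + 4, 6b - 3)
(a₁, b₁) = (-4, -1) − 0.02·(-36, -9) = (-3.28, -0.82)
(a₂, b₂) = (-3.28, -0.82) − 0.02·(-28.8, -7.92) = (-2.704, -0.6616)
(a₃, b₃) = (-2.704, -0.6616) − 0.02·(-23.04, -6.9696) = (-2.2432, -0.522208)
a = -2.2432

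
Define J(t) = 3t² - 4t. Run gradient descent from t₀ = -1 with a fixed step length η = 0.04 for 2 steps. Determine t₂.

-0.296

J′(t) = 6t - 4
t₁ = -1 − 0.04·(-10) = -0.6
t₂ = -0.6 − 0.04·(-7.6) = -0.296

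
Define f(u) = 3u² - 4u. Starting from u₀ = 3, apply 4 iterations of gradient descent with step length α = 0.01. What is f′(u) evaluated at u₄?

f′(u) = 6u - 4
Step 1: f′(3) = 14; u₁ = 3 − 0.01·14 = 2.86
Step 2: f′(2.86) = 13.16; u₂ = 2.86 − 0.01·13.16 = 2.7284
Step 3: f′(2.7284) = 12.3704; u₃ = 2.7284 − 0.01·12.3704 = 2.604696
Step 4: f′(2.604696) = 11.628176; u₄ = 2.604696 − 0.01·11.628176 = 2.48841424
f′(u) at (2.48841424) = 10.93048544

10.93048544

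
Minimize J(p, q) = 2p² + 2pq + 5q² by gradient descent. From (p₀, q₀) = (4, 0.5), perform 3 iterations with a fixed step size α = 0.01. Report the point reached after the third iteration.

∇J = (4p + 2q, 2p + 10q)
(p₁, q₁) = (4, 0.5) − 0.01·(17, 13) = (3.83, 0.37)
(p₂, q₂) = (3.83, 0.37) − 0.01·(16.06, 11.36) = (3.6694, 0.2564)
(p₃, q₃) = (3.6694, 0.2564) − 0.01·(15.1904, 9.9028) = (3.517496, 0.157372)

(3.517496, 0.157372)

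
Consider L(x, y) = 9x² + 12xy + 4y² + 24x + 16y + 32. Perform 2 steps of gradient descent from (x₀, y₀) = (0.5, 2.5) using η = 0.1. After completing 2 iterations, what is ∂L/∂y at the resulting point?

∇L = (18x + 12y + 24, 12x + 8y + 16)
(x₁, y₁) = (0.5, 2.5) − 0.1·(63, 42) = (-5.8, -1.7)
(x₂, y₂) = (-5.8, -1.7) − 0.1·(-100.8, -67.2) = (4.28, 5.02)
∂L/∂y at (4.28, 5.02) = 107.52

107.52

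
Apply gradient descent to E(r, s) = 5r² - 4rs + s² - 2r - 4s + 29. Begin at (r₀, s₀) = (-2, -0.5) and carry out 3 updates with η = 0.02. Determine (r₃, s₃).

∇E = (10r - 4s - 2, -4r + 2s - 4)
Step 1: at (-2, -0.5), ∇E = (-20, 3) → (-2, -0.5) − 0.02·(-20, 3) = (-1.6, -0.56)
Step 2: at (-1.6, -0.56), ∇E = (-15.76, 1.28) → (-1.6, -0.56) − 0.02·(-15.76, 1.28) = (-1.2848, -0.5856)
Step 3: at (-1.2848, -0.5856), ∇E = (-12.5056, -0.032) → (-1.2848, -0.5856) − 0.02·(-12.5056, -0.032) = (-1.034688, -0.58496)

(-1.034688, -0.58496)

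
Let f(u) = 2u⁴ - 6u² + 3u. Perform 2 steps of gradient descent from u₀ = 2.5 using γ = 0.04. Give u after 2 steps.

-1.30534784

f′(u) = 8u³ - 12u + 3
u₁ = 2.5 − 0.04·98 = -1.42
u₂ = -1.42 − 0.04·(-2.866304) = -1.30534784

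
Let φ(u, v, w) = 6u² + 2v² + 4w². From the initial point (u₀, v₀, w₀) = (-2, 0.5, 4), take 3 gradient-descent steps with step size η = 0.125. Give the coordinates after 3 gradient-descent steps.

(0.25, 0.0625, 0)

∇φ = (12u, 4v, 8w)
Step 1: at (-2, 0.5, 4), ∇φ = (-24, 2, 32) → (-2, 0.5, 4) − 0.125·(-24, 2, 32) = (1, 0.25, 0)
Step 2: at (1, 0.25, 0), ∇φ = (12, 1, 0) → (1, 0.25, 0) − 0.125·(12, 1, 0) = (-0.5, 0.125, 0)
Step 3: at (-0.5, 0.125, 0), ∇φ = (-6, 0.5, 0) → (-0.5, 0.125, 0) − 0.125·(-6, 0.5, 0) = (0.25, 0.0625, 0)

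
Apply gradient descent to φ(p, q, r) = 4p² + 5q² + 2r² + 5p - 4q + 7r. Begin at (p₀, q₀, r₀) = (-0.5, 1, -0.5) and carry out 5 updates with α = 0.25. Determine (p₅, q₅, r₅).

(-0.75, -4.15625, -1.75)

∇φ = (8p + 5, 10q - 4, 4r + 7)
Step 1: at (-0.5, 1, -0.5), ∇φ = (1, 6, 5) → (-0.5, 1, -0.5) − 0.25·(1, 6, 5) = (-0.75, -0.5, -1.75)
Step 2: at (-0.75, -0.5, -1.75), ∇φ = (-1, -9, 0) → (-0.75, -0.5, -1.75) − 0.25·(-1, -9, 0) = (-0.5, 1.75, -1.75)
Step 3: at (-0.5, 1.75, -1.75), ∇φ = (1, 13.5, 0) → (-0.5, 1.75, -1.75) − 0.25·(1, 13.5, 0) = (-0.75, -1.625, -1.75)
Step 4: at (-0.75, -1.625, -1.75), ∇φ = (-1, -20.25, 0) → (-0.75, -1.625, -1.75) − 0.25·(-1, -20.25, 0) = (-0.5, 3.4375, -1.75)
Step 5: at (-0.5, 3.4375, -1.75), ∇φ = (1, 30.375, 0) → (-0.5, 3.4375, -1.75) − 0.25·(1, 30.375, 0) = (-0.75, -4.15625, -1.75)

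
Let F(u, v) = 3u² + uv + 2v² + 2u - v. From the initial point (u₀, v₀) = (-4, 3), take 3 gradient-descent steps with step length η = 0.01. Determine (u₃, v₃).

∇F = (6u + v + 2, u + 4v - 1)
(u₁, v₁) = (-4, 3) − 0.01·(-19, 7) = (-3.81, 2.93)
(u₂, v₂) = (-3.81, 2.93) − 0.01·(-17.93, 6.91) = (-3.6307, 2.8609)
(u₃, v₃) = (-3.6307, 2.8609) − 0.01·(-16.9233, 6.8129) = (-3.461467, 2.792771)

(-3.461467, 2.792771)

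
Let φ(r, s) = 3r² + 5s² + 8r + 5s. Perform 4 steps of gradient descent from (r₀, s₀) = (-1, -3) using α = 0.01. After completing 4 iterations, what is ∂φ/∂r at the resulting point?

1.56149792

∇φ = (6r + 8, 10s + 5)
(r₁, s₁) = (-1, -3) − 0.01·(2, -25) = (-1.02, -2.75)
(r₂, s₂) = (-1.02, -2.75) − 0.01·(1.88, -22.5) = (-1.0388, -2.525)
(r₃, s₃) = (-1.0388, -2.525) − 0.01·(1.7672, -20.25) = (-1.056472, -2.3225)
(r₄, s₄) = (-1.056472, -2.3225) − 0.01·(1.661168, -18.225) = (-1.07308368, -2.14025)
∂φ/∂r at (-1.07308368, -2.14025) = 1.56149792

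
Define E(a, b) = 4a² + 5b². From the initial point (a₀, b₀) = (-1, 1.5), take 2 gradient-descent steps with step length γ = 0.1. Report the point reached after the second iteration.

∇E = (8a, 10b)
(a₁, b₁) = (-1, 1.5) − 0.1·(-8, 15) = (-0.2, 0)
(a₂, b₂) = (-0.2, 0) − 0.1·(-1.6, 0) = (-0.04, 0)

(-0.04, 0)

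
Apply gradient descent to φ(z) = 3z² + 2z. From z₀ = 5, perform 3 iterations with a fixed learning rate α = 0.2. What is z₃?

-0.376

φ′(z) = 6z + 2
Step 1: φ′(5) = 32; z₁ = 5 − 0.2·32 = -1.4
Step 2: φ′(-1.4) = -6.4; z₂ = -1.4 − 0.2·(-6.4) = -0.12
Step 3: φ′(-0.12) = 1.28; z₃ = -0.12 − 0.2·1.28 = -0.376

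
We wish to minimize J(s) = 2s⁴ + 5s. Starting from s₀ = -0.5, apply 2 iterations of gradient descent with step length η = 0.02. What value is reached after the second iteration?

J′(s) = 8s³ + 5
Step 1: J′(-0.5) = 4; s₁ = -0.5 − 0.02·4 = -0.58
Step 2: J′(-0.58) = 3.439104; s₂ = -0.58 − 0.02·3.439104 = -0.64878208

-0.64878208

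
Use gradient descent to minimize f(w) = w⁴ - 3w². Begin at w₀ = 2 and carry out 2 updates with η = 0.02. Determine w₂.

f′(w) = 4w³ - 6w
Step 1: f′(2) = 20; w₁ = 2 − 0.02·20 = 1.6
Step 2: f′(1.6) = 6.784; w₂ = 1.6 − 0.02·6.784 = 1.46432

1.46432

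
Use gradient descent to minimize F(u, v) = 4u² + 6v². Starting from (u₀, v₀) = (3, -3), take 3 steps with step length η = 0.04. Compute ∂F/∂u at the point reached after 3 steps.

∇F = (8u, 12v)
(u₁, v₁) = (3, -3) − 0.04·(24, -36) = (2.04, -1.56)
(u₂, v₂) = (2.04, -1.56) − 0.04·(16.32, -18.72) = (1.3872, -0.8112)
(u₃, v₃) = (1.3872, -0.8112) − 0.04·(11.0976, -9.7344) = (0.943296, -0.421824)
∂F/∂u at (0.943296, -0.421824) = 7.546368

7.546368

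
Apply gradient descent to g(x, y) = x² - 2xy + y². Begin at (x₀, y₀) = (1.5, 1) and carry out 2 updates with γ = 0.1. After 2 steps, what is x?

∇g = (2x - 2y, -2x + 2y)
(x₁, y₁) = (1.5, 1) − 0.1·(1, -1) = (1.4, 1.1)
(x₂, y₂) = (1.4, 1.1) − 0.1·(0.6, -0.6) = (1.34, 1.16)
x = 1.34

1.34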